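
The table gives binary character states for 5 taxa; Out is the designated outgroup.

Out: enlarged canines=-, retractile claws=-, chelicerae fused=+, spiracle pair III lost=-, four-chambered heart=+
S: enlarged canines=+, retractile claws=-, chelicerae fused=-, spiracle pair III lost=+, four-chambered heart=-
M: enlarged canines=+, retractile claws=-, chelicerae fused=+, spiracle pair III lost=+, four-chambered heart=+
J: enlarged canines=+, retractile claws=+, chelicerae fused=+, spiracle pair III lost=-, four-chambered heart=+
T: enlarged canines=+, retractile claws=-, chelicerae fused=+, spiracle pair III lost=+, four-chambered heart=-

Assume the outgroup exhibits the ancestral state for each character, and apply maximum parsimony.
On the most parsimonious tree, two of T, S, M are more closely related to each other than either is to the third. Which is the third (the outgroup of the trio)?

M

Character polarity is set by the outgroup: the derived state is whichever differs from the outgroup's state, so for chelicerae fused, four-chambered heart the derived state is '-', and for the remaining characters it is '+'.
All ingroup taxa share the derived state '+' for enlarged canines; it defines the ingroup but does not resolve relationships within it.
retractile claws (derived state '+') is unique to J (autapomorphy; uninformative for grouping).
chelicerae fused (derived state '-') is unique to S (autapomorphy; uninformative for grouping).
Only M, S, and T show the derived state '+' for spiracle pair III lost, supporting them as a clade.
four-chambered heart: derived state '-' in S and T only — synapomorphy for {S, T}.
Most parsimonious ingroup topology: (((S,T),M),J).
S and T share a more recent common ancestor with each other than either does with M, so M is the least closely related of the three.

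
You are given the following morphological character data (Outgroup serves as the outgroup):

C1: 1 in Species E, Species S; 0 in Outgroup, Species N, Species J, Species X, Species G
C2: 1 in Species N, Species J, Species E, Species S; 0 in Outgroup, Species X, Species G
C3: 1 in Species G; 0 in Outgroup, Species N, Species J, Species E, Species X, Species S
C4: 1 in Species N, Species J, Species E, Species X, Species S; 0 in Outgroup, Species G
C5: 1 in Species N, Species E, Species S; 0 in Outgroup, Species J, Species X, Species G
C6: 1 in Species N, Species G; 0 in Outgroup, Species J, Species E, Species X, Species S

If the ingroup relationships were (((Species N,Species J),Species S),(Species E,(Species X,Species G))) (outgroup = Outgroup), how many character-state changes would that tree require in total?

12

Map each character onto (((Species N,Species J),Species S),(Species E,(Species X,Species G))) (rooted by Outgroup) and count the minimum state changes it requires (Fitch parsimony):
C1: 2; C2: 2; C3: 1; C4: 2; C5: 3; C6: 2.
Total tree length = 12.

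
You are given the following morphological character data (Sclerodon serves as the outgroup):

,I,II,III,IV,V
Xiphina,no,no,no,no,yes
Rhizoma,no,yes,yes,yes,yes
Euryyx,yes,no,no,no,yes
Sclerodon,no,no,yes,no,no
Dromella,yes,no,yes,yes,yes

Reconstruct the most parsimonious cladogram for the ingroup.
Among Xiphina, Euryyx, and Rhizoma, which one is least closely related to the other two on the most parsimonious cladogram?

Rhizoma

Character polarity is set by the outgroup: the derived state is whichever differs from the outgroup's state, so for III the derived state is 'no', and for the remaining characters it is 'yes'.
I groups Dromella and Euryyx, which is incompatible with the clades supported by the remaining characters; treating it as convergent (homoplasy) costs fewer steps than any alternative tree.
II (derived state 'yes') is unique to Rhizoma (autapomorphy; uninformative for grouping).
III (derived state 'no') is shared by Euryyx and Xiphina — a synapomorphy uniting that clade.
Only Dromella and Rhizoma show the derived state 'yes' for IV, supporting them as a clade.
All ingroup taxa share the derived state 'yes' for V; it defines the ingroup but does not resolve relationships within it.
Most parsimonious ingroup topology: ((Rhizoma,Dromella),(Xiphina,Euryyx)).
Euryyx and Xiphina share a more recent common ancestor with each other than either does with Rhizoma, so Rhizoma is the least closely related of the three.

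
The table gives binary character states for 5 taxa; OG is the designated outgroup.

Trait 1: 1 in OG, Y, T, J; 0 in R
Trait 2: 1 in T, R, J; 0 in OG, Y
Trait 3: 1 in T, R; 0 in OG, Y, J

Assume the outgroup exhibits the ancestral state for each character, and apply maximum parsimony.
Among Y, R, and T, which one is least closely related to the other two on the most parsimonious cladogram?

Y

Character polarity is set by the outgroup: the derived state is whichever differs from the outgroup's state, so for Trait 1 the derived state is '0', and for the remaining characters it is '1'.
Trait 1 (derived state '0') is unique to R (autapomorphy; uninformative for grouping).
Only J, R, and T show the derived state '1' for Trait 2, supporting them as a clade.
Trait 3: derived state '1' in R and T only — synapomorphy for {R, T}.
Most parsimonious ingroup topology: (Y,((T,R),J)).
T and R share a more recent common ancestor with each other than either does with Y, so Y is the least closely related of the three.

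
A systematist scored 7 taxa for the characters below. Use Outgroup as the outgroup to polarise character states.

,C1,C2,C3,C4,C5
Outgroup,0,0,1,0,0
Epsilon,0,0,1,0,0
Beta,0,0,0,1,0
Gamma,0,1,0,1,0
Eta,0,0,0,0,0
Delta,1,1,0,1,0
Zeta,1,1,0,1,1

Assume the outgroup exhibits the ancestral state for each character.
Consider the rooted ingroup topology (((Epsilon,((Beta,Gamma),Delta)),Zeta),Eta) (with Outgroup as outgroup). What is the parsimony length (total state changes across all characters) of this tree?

Map each character onto (((Epsilon,((Beta,Gamma),Delta)),Zeta),Eta) (rooted by Outgroup) and count the minimum state changes it requires (Fitch parsimony):
C1: 2; C2: 3; C3: 2; C4: 2; C5: 1.
Total tree length = 10.

10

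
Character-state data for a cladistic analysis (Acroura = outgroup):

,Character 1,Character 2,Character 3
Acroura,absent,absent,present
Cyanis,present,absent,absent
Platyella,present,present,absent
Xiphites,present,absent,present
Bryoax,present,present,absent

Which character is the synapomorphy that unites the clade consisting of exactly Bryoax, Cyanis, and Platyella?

Character polarity is set by the outgroup: the derived state is whichever differs from the outgroup's state, so for Character 3 the derived state is 'absent', and for the remaining characters it is 'present'.
Character 1 (derived state 'present') is shared by all ingroup taxa — unites the whole ingroup.
Only Bryoax and Platyella show the derived state 'present' for Character 2, supporting them as a clade.
Only Bryoax, Cyanis, and Platyella show the derived state 'absent' for Character 3, supporting them as a clade.
Most parsimonious ingroup topology: ((Cyanis,(Platyella,Bryoax)),Xiphites).
The clade {Bryoax, Cyanis, Platyella} is supported by Character 3: its derived state 'absent' occurs in exactly those taxa and in no other taxon (including the outgroup).

Character 3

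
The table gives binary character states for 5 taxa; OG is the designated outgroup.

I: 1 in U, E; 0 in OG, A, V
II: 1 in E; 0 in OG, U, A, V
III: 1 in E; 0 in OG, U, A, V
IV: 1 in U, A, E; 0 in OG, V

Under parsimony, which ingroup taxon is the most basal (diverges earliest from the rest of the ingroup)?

The outgroup has state '0' for every character, so '1' is the derived state throughout.
Only E and U show the derived state '1' for I, supporting them as a clade.
II: derived state '1' in E only — an autapomorphy, so it tells us nothing about relationships among taxa.
III (derived state '1') is unique to E (autapomorphy; uninformative for grouping).
IV: derived state '1' in A, E, and U only — synapomorphy for {A, E, U}.
Most parsimonious ingroup topology: (((U,E),A),V).
V is sister to the clade containing all other ingroup taxa, so it is the earliest-diverging (most basal) ingroup lineage.

V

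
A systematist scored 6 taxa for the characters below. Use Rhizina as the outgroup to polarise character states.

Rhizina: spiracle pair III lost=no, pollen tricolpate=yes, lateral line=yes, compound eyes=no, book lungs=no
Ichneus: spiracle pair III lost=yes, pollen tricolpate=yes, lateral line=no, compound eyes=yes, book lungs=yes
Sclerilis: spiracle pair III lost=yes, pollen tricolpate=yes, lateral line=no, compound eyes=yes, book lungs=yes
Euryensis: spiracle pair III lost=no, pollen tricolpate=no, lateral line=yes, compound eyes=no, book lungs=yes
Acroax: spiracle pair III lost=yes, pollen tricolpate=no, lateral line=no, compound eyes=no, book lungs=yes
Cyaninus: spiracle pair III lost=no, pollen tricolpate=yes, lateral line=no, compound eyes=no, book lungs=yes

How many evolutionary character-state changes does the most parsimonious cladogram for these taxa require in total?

Character polarity is set by the outgroup: the derived state is whichever differs from the outgroup's state, so for pollen tricolpate, lateral line the derived state is 'no', and for the remaining characters it is 'yes'.
spiracle pair III lost: derived state 'yes' in Acroax, Ichneus, and Sclerilis only — synapomorphy for {Acroax, Ichneus, Sclerilis}.
pollen tricolpate (state 'no') occurs in Acroax and Euryensis but conflicts with the nesting implied by the other characters — most parsimoniously interpreted as homoplasy.
Only Acroax, Cyaninus, Ichneus, and Sclerilis show the derived state 'no' for lateral line, supporting them as a clade.
compound eyes: derived state 'yes' in Ichneus and Sclerilis only — synapomorphy for {Ichneus, Sclerilis}.
book lungs (derived state 'yes') is shared by all ingroup taxa — unites the whole ingroup.
Most parsimonious ingroup topology: ((((Ichneus,Sclerilis),Acroax),Cyaninus),Euryensis).
Changes per character on this tree: spiracle pair III lost: 1; pollen tricolpate: 2; lateral line: 1; compound eyes: 1; book lungs: 1.
Total = 6.

6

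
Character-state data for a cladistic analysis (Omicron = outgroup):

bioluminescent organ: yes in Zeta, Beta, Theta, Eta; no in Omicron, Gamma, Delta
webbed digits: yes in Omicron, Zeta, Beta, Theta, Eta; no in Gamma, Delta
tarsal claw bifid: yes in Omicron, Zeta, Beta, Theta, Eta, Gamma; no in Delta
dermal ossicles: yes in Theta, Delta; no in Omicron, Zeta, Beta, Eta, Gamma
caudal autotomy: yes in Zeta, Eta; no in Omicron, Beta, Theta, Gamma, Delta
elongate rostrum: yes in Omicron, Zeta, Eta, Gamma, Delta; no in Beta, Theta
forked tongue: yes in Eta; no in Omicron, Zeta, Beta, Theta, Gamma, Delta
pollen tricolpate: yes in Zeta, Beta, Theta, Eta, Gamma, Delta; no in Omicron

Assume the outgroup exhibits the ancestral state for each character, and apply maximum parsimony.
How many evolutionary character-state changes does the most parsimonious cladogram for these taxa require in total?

9

Character polarity is set by the outgroup: the derived state is whichever differs from the outgroup's state, so for webbed digits, tarsal claw bifid, elongate rostrum the derived state is 'no', and for the remaining characters it is 'yes'.
Only Beta, Eta, Theta, and Zeta show the derived state 'yes' for bioluminescent organ, supporting them as a clade.
webbed digits (derived state 'no') is shared by Delta and Gamma — a synapomorphy uniting that clade.
tarsal claw bifid (derived state 'no') is unique to Delta (autapomorphy; uninformative for grouping).
dermal ossicles (state 'yes') occurs in Delta and Theta but conflicts with the nesting implied by the other characters — most parsimoniously interpreted as homoplasy.
caudal autotomy (derived state 'yes') is shared by Eta and Zeta — a synapomorphy uniting that clade.
elongate rostrum (derived state 'no') is shared by Beta and Theta — a synapomorphy uniting that clade.
forked tongue (derived state 'yes') is unique to Eta (autapomorphy; uninformative for grouping).
pollen tricolpate (derived state 'yes') is shared by all ingroup taxa — unites the whole ingroup.
Most parsimonious ingroup topology: (((Zeta,Eta),(Beta,Theta)),(Gamma,Delta)).
Changes per character on this tree: bioluminescent organ: 1; webbed digits: 1; tarsal claw bifid: 1; dermal ossicles: 2; caudal autotomy: 1; elongate rostrum: 1; forked tongue: 1; pollen tricolpate: 1.
Total = 9.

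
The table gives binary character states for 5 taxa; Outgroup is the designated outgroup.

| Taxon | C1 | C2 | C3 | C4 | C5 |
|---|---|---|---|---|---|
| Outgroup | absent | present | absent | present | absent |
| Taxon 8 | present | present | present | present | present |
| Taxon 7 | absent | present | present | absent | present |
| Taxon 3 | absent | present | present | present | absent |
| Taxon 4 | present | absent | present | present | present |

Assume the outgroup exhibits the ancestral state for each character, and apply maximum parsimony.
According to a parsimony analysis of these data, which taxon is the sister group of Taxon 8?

Character polarity is set by the outgroup: the derived state is whichever differs from the outgroup's state, so for C2, C4 the derived state is 'absent', and for the remaining characters it is 'present'.
C1 (derived state 'present') is shared by Taxon 4 and Taxon 8 — a synapomorphy uniting that clade.
C2: derived state 'absent' in Taxon 4 only — an autapomorphy, so it tells us nothing about relationships among taxa.
All ingroup taxa share the derived state 'present' for C3; it defines the ingroup but does not resolve relationships within it.
C4: derived state 'absent' in Taxon 7 only — an autapomorphy, so it tells us nothing about relationships among taxa.
Only Taxon 4, Taxon 7, and Taxon 8 show the derived state 'present' for C5, supporting them as a clade.
Most parsimonious ingroup topology: (((Taxon 8,Taxon 4),Taxon 7),Taxon 3).
Taxon 8 and Taxon 4 form a cherry on this tree, so they are sister taxa.

Taxon 4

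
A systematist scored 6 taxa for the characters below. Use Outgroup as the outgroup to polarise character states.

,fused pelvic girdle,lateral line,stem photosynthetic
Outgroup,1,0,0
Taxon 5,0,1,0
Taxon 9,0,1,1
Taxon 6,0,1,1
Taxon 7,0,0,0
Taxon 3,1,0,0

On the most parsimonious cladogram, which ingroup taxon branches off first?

Character polarity is set by the outgroup: the derived state is whichever differs from the outgroup's state, so for fused pelvic girdle the derived state is '0', and for the remaining characters it is '1'.
Only Taxon 5, Taxon 6, Taxon 7, and Taxon 9 show the derived state '0' for fused pelvic girdle, supporting them as a clade.
Only Taxon 5, Taxon 6, and Taxon 9 show the derived state '1' for lateral line, supporting them as a clade.
stem photosynthetic: derived state '1' in Taxon 6 and Taxon 9 only — synapomorphy for {Taxon 6, Taxon 9}.
Most parsimonious ingroup topology: (((Taxon 5,(Taxon 9,Taxon 6)),Taxon 7),Taxon 3).
Taxon 3 is sister to the clade containing all other ingroup taxa, so it is the earliest-diverging (most basal) ingroup lineage.

Taxon 3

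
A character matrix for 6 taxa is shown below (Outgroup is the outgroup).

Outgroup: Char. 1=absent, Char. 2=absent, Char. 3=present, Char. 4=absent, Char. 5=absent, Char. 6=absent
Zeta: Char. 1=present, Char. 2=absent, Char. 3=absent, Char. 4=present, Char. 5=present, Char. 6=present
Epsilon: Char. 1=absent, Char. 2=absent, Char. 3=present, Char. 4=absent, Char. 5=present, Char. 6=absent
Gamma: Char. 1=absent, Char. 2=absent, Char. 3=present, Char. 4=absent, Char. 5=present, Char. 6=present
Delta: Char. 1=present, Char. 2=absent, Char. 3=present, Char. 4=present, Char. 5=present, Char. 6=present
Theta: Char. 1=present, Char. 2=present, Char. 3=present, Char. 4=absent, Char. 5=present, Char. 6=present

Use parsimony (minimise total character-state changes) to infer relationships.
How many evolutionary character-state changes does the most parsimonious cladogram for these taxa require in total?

6

Character polarity is set by the outgroup: the derived state is whichever differs from the outgroup's state, so for Char. 3 the derived state is 'absent', and for the remaining characters it is 'present'.
Char. 1: derived state 'present' in Delta, Theta, and Zeta only — synapomorphy for {Delta, Theta, Zeta}.
Char. 2: derived state 'present' in Theta only — an autapomorphy, so it tells us nothing about relationships among taxa.
Char. 3: derived state 'absent' in Zeta only — an autapomorphy, so it tells us nothing about relationships among taxa.
Only Delta and Zeta show the derived state 'present' for Char. 4, supporting them as a clade.
All ingroup taxa share the derived state 'present' for Char. 5; it defines the ingroup but does not resolve relationships within it.
Char. 6: derived state 'present' in Delta, Gamma, Theta, and Zeta only — synapomorphy for {Delta, Gamma, Theta, Zeta}.
Most parsimonious ingroup topology: ((((Zeta,Delta),Theta),Gamma),Epsilon).
Changes per character on this tree: Char. 1: 1; Char. 2: 1; Char. 3: 1; Char. 4: 1; Char. 5: 1; Char. 6: 1.
Total = 6.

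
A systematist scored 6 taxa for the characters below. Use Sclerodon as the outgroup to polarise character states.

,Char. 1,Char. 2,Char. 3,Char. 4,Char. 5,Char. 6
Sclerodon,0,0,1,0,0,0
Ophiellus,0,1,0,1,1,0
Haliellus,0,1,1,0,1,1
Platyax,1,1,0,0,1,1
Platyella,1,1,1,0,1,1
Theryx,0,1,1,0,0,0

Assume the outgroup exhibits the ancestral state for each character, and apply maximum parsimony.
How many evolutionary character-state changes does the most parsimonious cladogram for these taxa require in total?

Character polarity is set by the outgroup: the derived state is whichever differs from the outgroup's state, so for Char. 3 the derived state is '0', and for the remaining characters it is '1'.
Only Platyax and Platyella show the derived state '1' for Char. 1, supporting them as a clade.
All ingroup taxa share the derived state '1' for Char. 2; it defines the ingroup but does not resolve relationships within it.
Char. 3 groups Ophiellus and Platyax, which is incompatible with the clades supported by the remaining characters; treating it as convergent (homoplasy) costs fewer steps than any alternative tree.
Char. 4: derived state '1' in Ophiellus only — an autapomorphy, so it tells us nothing about relationships among taxa.
Only Haliellus, Ophiellus, Platyax, and Platyella show the derived state '1' for Char. 5, supporting them as a clade.
Char. 6: derived state '1' in Haliellus, Platyax, and Platyella only — synapomorphy for {Haliellus, Platyax, Platyella}.
Most parsimonious ingroup topology: ((Ophiellus,(Haliellus,(Platyax,Platyella))),Theryx).
Changes per character on this tree: Char. 1: 1; Char. 2: 1; Char. 3: 2; Char. 4: 1; Char. 5: 1; Char. 6: 1.
Total = 7.

7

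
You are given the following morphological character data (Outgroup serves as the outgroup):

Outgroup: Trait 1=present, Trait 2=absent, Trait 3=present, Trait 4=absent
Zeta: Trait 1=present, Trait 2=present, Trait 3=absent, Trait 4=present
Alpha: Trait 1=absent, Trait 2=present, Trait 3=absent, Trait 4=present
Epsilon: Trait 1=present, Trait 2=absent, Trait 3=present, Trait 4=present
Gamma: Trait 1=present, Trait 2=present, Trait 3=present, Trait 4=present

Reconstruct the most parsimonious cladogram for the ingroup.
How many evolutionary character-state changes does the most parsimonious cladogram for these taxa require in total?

Character polarity is set by the outgroup: the derived state is whichever differs from the outgroup's state, so for Trait 1, Trait 3 the derived state is 'absent', and for the remaining characters it is 'present'.
Trait 1: derived state 'absent' in Alpha only — an autapomorphy, so it tells us nothing about relationships among taxa.
Only Alpha, Gamma, and Zeta show the derived state 'present' for Trait 2, supporting them as a clade.
Trait 3 (derived state 'absent') is shared by Alpha and Zeta — a synapomorphy uniting that clade.
Trait 4 (derived state 'present') is shared by all ingroup taxa — unites the whole ingroup.
Most parsimonious ingroup topology: (((Alpha,Zeta),Gamma),Epsilon).
Changes per character on this tree: Trait 1: 1; Trait 2: 1; Trait 3: 1; Trait 4: 1.
Total = 4.

4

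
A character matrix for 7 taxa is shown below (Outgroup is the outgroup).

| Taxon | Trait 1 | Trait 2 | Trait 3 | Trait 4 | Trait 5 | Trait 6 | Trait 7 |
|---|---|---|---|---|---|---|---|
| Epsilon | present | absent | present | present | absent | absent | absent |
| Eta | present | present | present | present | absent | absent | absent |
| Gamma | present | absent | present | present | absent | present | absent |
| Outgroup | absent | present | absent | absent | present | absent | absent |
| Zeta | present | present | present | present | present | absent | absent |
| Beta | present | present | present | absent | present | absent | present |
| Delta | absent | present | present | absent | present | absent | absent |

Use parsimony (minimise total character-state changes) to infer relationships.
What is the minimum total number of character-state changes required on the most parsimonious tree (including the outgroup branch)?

7

Character polarity is set by the outgroup: the derived state is whichever differs from the outgroup's state, so for Trait 2, Trait 5 the derived state is 'absent', and for the remaining characters it is 'present'.
Only Beta, Epsilon, Eta, Gamma, and Zeta show the derived state 'present' for Trait 1, supporting them as a clade.
Trait 2: derived state 'absent' in Epsilon and Gamma only — synapomorphy for {Epsilon, Gamma}.
All ingroup taxa share the derived state 'present' for Trait 3; it defines the ingroup but does not resolve relationships within it.
Trait 4: derived state 'present' in Epsilon, Eta, Gamma, and Zeta only — synapomorphy for {Epsilon, Eta, Gamma, Zeta}.
Trait 5: derived state 'absent' in Epsilon, Eta, and Gamma only — synapomorphy for {Epsilon, Eta, Gamma}.
Trait 6 (derived state 'present') is unique to Gamma (autapomorphy; uninformative for grouping).
Trait 7 (derived state 'present') is unique to Beta (autapomorphy; uninformative for grouping).
Most parsimonious ingroup topology: (((Zeta,((Gamma,Epsilon),Eta)),Beta),Delta).
Changes per character on this tree: Trait 1: 1; Trait 2: 1; Trait 3: 1; Trait 4: 1; Trait 5: 1; Trait 6: 1; Trait 7: 1.
Total = 7.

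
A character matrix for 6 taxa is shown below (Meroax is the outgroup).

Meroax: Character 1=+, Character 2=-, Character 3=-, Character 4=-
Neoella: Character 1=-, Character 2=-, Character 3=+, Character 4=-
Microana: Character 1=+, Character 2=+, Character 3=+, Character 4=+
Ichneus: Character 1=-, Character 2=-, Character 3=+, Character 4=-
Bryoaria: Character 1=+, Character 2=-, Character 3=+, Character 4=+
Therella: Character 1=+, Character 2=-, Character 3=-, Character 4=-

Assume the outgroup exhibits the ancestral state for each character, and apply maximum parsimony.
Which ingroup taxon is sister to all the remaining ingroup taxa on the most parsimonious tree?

Character polarity is set by the outgroup: the derived state is whichever differs from the outgroup's state, so for Character 1 the derived state is '-', and for the remaining characters it is '+'.
Character 1: derived state '-' in Ichneus and Neoella only — synapomorphy for {Ichneus, Neoella}.
Character 2 (derived state '+') is unique to Microana (autapomorphy; uninformative for grouping).
Character 3 (derived state '+') is shared by Bryoaria, Ichneus, Microana, and Neoella — a synapomorphy uniting that clade.
Only Bryoaria and Microana show the derived state '+' for Character 4, supporting them as a clade.
Most parsimonious ingroup topology: (((Neoella,Ichneus),(Microana,Bryoaria)),Therella).
Therella is sister to the clade containing all other ingroup taxa, so it is the earliest-diverging (most basal) ingroup lineage.

Therella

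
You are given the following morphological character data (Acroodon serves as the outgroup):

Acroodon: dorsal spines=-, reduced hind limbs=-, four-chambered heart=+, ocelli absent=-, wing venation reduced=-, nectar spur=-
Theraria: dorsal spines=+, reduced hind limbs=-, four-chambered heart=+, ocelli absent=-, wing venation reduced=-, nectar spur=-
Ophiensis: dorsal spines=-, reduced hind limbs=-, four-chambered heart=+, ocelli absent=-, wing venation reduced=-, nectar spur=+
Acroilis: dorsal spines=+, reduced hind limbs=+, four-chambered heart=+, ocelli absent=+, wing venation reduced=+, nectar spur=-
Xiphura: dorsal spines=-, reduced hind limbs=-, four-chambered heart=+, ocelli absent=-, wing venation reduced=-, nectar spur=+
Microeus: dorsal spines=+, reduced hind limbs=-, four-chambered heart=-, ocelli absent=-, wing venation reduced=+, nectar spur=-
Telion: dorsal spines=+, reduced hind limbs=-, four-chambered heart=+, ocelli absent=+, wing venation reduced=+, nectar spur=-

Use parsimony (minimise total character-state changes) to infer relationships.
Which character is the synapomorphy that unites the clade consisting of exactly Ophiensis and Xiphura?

Character polarity is set by the outgroup: the derived state is whichever differs from the outgroup's state, so for four-chambered heart the derived state is '-', and for the remaining characters it is '+'.
dorsal spines: derived state '+' in Acroilis, Microeus, Telion, and Theraria only — synapomorphy for {Acroilis, Microeus, Telion, Theraria}.
reduced hind limbs: derived state '+' in Acroilis only — an autapomorphy, so it tells us nothing about relationships among taxa.
four-chambered heart: derived state '-' in Microeus only — an autapomorphy, so it tells us nothing about relationships among taxa.
Only Acroilis and Telion show the derived state '+' for ocelli absent, supporting them as a clade.
wing venation reduced (derived state '+') is shared by Acroilis, Microeus, and Telion — a synapomorphy uniting that clade.
nectar spur (derived state '+') is shared by Ophiensis and Xiphura — a synapomorphy uniting that clade.
Most parsimonious ingroup topology: ((Theraria,((Acroilis,Telion),Microeus)),(Ophiensis,Xiphura)).
The clade {Ophiensis, Xiphura} is supported by nectar spur: its derived state '+' occurs in exactly those taxa and in no other taxon (including the outgroup).

nectar spur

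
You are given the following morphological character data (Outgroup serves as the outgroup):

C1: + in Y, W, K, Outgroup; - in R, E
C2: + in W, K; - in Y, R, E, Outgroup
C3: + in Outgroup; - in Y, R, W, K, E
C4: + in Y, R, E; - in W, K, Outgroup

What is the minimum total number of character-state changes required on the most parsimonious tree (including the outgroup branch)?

4

Character polarity is set by the outgroup: the derived state is whichever differs from the outgroup's state, so for C1, C3 the derived state is '-', and for the remaining characters it is '+'.
Only E and R show the derived state '-' for C1, supporting them as a clade.
C2: derived state '+' in K and W only — synapomorphy for {K, W}.
C3 (derived state '-') is shared by all ingroup taxa — unites the whole ingroup.
C4: derived state '+' in E, R, and Y only — synapomorphy for {E, R, Y}.
Most parsimonious ingroup topology: ((K,W),((E,R),Y)).
Changes per character on this tree: C1: 1; C2: 1; C3: 1; C4: 1.
Total = 4.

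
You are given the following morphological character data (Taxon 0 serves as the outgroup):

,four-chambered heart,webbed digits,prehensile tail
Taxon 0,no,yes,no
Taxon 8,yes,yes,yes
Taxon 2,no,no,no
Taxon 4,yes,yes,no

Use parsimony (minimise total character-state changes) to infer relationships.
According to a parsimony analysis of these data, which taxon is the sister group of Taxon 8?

Taxon 4

Character polarity is set by the outgroup: the derived state is whichever differs from the outgroup's state, so for webbed digits the derived state is 'no', and for the remaining characters it is 'yes'.
Only Taxon 4 and Taxon 8 show the derived state 'yes' for four-chambered heart, supporting them as a clade.
webbed digits: derived state 'no' in Taxon 2 only — an autapomorphy, so it tells us nothing about relationships among taxa.
prehensile tail (derived state 'yes') is unique to Taxon 8 (autapomorphy; uninformative for grouping).
Most parsimonious ingroup topology: ((Taxon 8,Taxon 4),Taxon 2).
Taxon 8 and Taxon 4 form a cherry on this tree, so they are sister taxa.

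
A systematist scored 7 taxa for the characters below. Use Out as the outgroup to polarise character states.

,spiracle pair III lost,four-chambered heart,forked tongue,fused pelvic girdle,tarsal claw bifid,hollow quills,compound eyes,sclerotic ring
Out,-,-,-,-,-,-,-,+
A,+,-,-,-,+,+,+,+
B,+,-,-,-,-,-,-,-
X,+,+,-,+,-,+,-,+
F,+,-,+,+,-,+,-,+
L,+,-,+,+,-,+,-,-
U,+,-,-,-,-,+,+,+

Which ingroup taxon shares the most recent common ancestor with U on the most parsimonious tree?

A

Character polarity is set by the outgroup: the derived state is whichever differs from the outgroup's state, so for sclerotic ring the derived state is '-', and for the remaining characters it is '+'.
All ingroup taxa share the derived state '+' for spiracle pair III lost; it defines the ingroup but does not resolve relationships within it.
four-chambered heart: derived state '+' in X only — an autapomorphy, so it tells us nothing about relationships among taxa.
forked tongue: derived state '+' in F and L only — synapomorphy for {F, L}.
fused pelvic girdle: derived state '+' in F, L, and X only — synapomorphy for {F, L, X}.
tarsal claw bifid: derived state '+' in A only — an autapomorphy, so it tells us nothing about relationships among taxa.
hollow quills: derived state '+' in A, F, L, U, and X only — synapomorphy for {A, F, L, U, X}.
Only A and U show the derived state '+' for compound eyes, supporting them as a clade.
sclerotic ring (state '-') occurs in B and L but conflicts with the nesting implied by the other characters — most parsimoniously interpreted as homoplasy.
Most parsimonious ingroup topology: (((A,U),(X,(F,L))),B).
U and A form a cherry on this tree, so they are sister taxa.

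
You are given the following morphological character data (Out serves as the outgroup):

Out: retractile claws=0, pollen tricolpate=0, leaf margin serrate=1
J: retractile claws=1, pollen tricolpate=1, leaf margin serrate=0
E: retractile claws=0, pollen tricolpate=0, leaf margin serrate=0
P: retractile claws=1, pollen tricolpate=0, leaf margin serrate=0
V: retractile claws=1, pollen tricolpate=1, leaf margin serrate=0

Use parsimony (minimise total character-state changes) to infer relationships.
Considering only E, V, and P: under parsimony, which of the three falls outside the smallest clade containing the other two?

E

Character polarity is set by the outgroup: the derived state is whichever differs from the outgroup's state, so for leaf margin serrate the derived state is '0', and for the remaining characters it is '1'.
retractile claws: derived state '1' in J, P, and V only — synapomorphy for {J, P, V}.
Only J and V show the derived state '1' for pollen tricolpate, supporting them as a clade.
leaf margin serrate (derived state '0') is shared by all ingroup taxa — unites the whole ingroup.
Most parsimonious ingroup topology: (((J,V),P),E).
P and V share a more recent common ancestor with each other than either does with E, so E is the least closely related of the three.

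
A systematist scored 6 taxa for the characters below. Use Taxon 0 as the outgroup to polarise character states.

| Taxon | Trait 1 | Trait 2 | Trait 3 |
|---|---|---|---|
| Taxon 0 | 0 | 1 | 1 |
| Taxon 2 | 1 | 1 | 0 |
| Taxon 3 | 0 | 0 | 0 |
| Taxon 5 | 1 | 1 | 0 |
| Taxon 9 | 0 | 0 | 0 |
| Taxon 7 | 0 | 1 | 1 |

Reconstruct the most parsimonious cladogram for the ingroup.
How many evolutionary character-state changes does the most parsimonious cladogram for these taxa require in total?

3

Character polarity is set by the outgroup: the derived state is whichever differs from the outgroup's state, so for Trait 2, Trait 3 the derived state is '0', and for the remaining characters it is '1'.
Trait 1 (derived state '1') is shared by Taxon 2 and Taxon 5 — a synapomorphy uniting that clade.
Only Taxon 3 and Taxon 9 show the derived state '0' for Trait 2, supporting them as a clade.
Trait 3: derived state '0' in Taxon 2, Taxon 3, Taxon 5, and Taxon 9 only — synapomorphy for {Taxon 2, Taxon 3, Taxon 5, Taxon 9}.
Most parsimonious ingroup topology: (((Taxon 2,Taxon 5),(Taxon 3,Taxon 9)),Taxon 7).
Changes per character on this tree: Trait 1: 1; Trait 2: 1; Trait 3: 1.
Total = 3.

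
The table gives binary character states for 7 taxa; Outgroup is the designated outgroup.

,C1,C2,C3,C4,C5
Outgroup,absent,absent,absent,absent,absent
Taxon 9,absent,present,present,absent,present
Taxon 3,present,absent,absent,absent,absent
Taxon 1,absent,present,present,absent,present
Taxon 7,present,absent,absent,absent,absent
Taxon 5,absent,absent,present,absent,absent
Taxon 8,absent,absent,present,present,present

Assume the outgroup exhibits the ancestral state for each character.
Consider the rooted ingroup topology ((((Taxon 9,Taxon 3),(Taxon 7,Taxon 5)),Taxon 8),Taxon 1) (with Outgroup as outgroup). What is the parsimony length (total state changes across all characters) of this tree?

11

Map each character onto ((((Taxon 9,Taxon 3),(Taxon 7,Taxon 5)),Taxon 8),Taxon 1) (rooted by Outgroup) and count the minimum state changes it requires (Fitch parsimony):
C1: 2; C2: 2; C3: 3; C4: 1; C5: 3.
Total tree length = 11.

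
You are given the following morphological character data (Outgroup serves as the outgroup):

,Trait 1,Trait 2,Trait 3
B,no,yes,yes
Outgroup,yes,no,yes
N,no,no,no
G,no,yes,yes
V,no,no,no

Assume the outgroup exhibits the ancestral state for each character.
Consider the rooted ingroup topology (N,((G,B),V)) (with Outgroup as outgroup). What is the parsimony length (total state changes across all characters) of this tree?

Map each character onto (N,((G,B),V)) (rooted by Outgroup) and count the minimum state changes it requires (Fitch parsimony):
Trait 1: 1; Trait 2: 1; Trait 3: 2.
Total tree length = 4.

4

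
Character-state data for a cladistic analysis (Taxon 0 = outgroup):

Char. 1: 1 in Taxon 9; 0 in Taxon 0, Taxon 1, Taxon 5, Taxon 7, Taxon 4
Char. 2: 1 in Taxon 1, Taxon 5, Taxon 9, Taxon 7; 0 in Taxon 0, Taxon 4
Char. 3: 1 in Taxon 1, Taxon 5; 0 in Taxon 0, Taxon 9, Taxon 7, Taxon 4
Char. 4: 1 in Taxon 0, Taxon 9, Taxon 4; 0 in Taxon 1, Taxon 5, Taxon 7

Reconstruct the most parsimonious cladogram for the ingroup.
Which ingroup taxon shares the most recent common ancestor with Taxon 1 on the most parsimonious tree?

Taxon 5

Character polarity is set by the outgroup: the derived state is whichever differs from the outgroup's state, so for Char. 4 the derived state is '0', and for the remaining characters it is '1'.
Char. 1 (derived state '1') is unique to Taxon 9 (autapomorphy; uninformative for grouping).
Only Taxon 1, Taxon 5, Taxon 7, and Taxon 9 show the derived state '1' for Char. 2, supporting them as a clade.
Char. 3 (derived state '1') is shared by Taxon 1 and Taxon 5 — a synapomorphy uniting that clade.
Char. 4: derived state '0' in Taxon 1, Taxon 5, and Taxon 7 only — synapomorphy for {Taxon 1, Taxon 5, Taxon 7}.
Most parsimonious ingroup topology: ((((Taxon 1,Taxon 5),Taxon 7),Taxon 9),Taxon 4).
Taxon 1 and Taxon 5 form a cherry on this tree, so they are sister taxa.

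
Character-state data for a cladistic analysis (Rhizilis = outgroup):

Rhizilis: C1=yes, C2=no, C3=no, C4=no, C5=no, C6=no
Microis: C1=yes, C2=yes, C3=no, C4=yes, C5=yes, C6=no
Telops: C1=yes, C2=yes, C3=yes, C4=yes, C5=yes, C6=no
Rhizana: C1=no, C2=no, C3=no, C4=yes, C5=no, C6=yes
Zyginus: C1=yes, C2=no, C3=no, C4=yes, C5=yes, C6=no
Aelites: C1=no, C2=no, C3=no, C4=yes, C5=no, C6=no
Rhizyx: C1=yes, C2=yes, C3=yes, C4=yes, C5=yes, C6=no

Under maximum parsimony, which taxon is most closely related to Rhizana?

Character polarity is set by the outgroup: the derived state is whichever differs from the outgroup's state, so for C1 the derived state is 'no', and for the remaining characters it is 'yes'.
C1 (derived state 'no') is shared by Aelites and Rhizana — a synapomorphy uniting that clade.
C2 (derived state 'yes') is shared by Microis, Rhizyx, and Telops — a synapomorphy uniting that clade.
Only Rhizyx and Telops show the derived state 'yes' for C3, supporting them as a clade.
All ingroup taxa share the derived state 'yes' for C4; it defines the ingroup but does not resolve relationships within it.
C5 (derived state 'yes') is shared by Microis, Rhizyx, Telops, and Zyginus — a synapomorphy uniting that clade.
C6: derived state 'yes' in Rhizana only — an autapomorphy, so it tells us nothing about relationships among taxa.
Most parsimonious ingroup topology: (((Microis,(Telops,Rhizyx)),Zyginus),(Rhizana,Aelites)).
Rhizana and Aelites form a cherry on this tree, so they are sister taxa.

Aelites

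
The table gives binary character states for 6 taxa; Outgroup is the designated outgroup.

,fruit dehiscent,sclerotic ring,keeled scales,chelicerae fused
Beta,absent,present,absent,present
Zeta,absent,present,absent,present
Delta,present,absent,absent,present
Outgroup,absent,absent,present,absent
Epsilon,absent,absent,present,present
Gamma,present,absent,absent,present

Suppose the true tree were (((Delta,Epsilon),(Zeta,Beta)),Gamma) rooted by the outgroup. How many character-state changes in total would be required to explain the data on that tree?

Map each character onto (((Delta,Epsilon),(Zeta,Beta)),Gamma) (rooted by Outgroup) and count the minimum state changes it requires (Fitch parsimony):
fruit dehiscent: 2; sclerotic ring: 1; keeled scales: 2; chelicerae fused: 1.
Total tree length = 6.

6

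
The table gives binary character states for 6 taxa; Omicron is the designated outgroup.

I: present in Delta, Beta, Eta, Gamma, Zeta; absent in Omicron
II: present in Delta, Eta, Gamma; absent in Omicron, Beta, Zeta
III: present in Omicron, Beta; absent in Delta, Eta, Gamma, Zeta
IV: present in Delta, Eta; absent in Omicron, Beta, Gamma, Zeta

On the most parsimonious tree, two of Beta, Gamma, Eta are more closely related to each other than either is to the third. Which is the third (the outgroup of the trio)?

Beta

Character polarity is set by the outgroup: the derived state is whichever differs from the outgroup's state, so for III the derived state is 'absent', and for the remaining characters it is 'present'.
All ingroup taxa share the derived state 'present' for I; it defines the ingroup but does not resolve relationships within it.
II (derived state 'present') is shared by Delta, Eta, and Gamma — a synapomorphy uniting that clade.
III: derived state 'absent' in Delta, Eta, Gamma, and Zeta only — synapomorphy for {Delta, Eta, Gamma, Zeta}.
IV: derived state 'present' in Delta and Eta only — synapomorphy for {Delta, Eta}.
Most parsimonious ingroup topology: ((((Delta,Eta),Gamma),Zeta),Beta).
Eta and Gamma share a more recent common ancestor with each other than either does with Beta, so Beta is the least closely related of the three.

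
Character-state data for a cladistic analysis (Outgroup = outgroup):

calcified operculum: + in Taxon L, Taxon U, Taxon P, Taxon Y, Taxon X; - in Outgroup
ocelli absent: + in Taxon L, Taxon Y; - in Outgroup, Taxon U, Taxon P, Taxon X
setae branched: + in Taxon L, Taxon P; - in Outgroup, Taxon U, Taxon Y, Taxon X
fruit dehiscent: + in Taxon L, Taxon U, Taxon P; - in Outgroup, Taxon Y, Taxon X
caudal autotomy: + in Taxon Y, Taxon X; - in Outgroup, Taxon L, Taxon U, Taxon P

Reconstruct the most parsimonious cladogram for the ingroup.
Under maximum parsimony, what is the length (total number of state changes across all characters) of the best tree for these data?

6

The outgroup has state '-' for every character, so '+' is the derived state throughout.
calcified operculum (derived state '+') is shared by all ingroup taxa — unites the whole ingroup.
ocelli absent groups Taxon L and Taxon Y, which is incompatible with the clades supported by the remaining characters; treating it as convergent (homoplasy) costs fewer steps than any alternative tree.
setae branched: derived state '+' in Taxon L and Taxon P only — synapomorphy for {Taxon L, Taxon P}.
Only Taxon L, Taxon P, and Taxon U show the derived state '+' for fruit dehiscent, supporting them as a clade.
caudal autotomy: derived state '+' in Taxon X and Taxon Y only — synapomorphy for {Taxon X, Taxon Y}.
Most parsimonious ingroup topology: (((Taxon L,Taxon P),Taxon U),(Taxon Y,Taxon X)).
Changes per character on this tree: calcified operculum: 1; ocelli absent: 2; setae branched: 1; fruit dehiscent: 1; caudal autotomy: 1.
Total = 6.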